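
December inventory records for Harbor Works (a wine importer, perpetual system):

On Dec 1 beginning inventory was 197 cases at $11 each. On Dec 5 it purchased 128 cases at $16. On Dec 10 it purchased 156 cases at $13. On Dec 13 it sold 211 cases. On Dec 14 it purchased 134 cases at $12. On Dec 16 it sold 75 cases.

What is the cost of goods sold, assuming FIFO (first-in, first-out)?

Dec 13, 211 sold [FIFO — oldest first]: 197 @ $11 + 14 @ $16 = $2,391
Dec 16, 75 sold [FIFO — oldest first]: 75 @ $16 = $1,200
Total COGS = $2,391 + $1,200 = $3,591
Ending inventory: 39 @ $16 + 156 @ $13 + 134 @ $12 = $4,260

COGS = $3,591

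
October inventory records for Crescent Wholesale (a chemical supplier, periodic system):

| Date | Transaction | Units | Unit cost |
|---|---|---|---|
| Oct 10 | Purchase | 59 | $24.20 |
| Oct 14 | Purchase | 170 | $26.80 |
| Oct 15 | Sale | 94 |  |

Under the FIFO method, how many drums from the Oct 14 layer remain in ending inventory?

Oct 15, 94 sold [FIFO — oldest first]: 59 @ $24.20 + 35 @ $26.80 = $2,365.80
Ending inventory: 135 @ $26.80 = $3,618.00

135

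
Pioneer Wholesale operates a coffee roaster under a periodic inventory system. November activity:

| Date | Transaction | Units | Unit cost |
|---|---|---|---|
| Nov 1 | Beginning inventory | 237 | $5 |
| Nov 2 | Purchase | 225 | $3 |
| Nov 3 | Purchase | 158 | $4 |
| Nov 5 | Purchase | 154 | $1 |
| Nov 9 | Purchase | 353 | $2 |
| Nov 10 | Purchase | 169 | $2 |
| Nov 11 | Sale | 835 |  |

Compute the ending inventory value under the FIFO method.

Nov 11, 835 sold [FIFO — oldest first]: 237 @ $5 + 225 @ $3 + 158 @ $4 + 154 @ $1 + 61 @ $2 = $2,768
Ending inventory: 292 @ $2 + 169 @ $2 = $922

Ending inventory = $922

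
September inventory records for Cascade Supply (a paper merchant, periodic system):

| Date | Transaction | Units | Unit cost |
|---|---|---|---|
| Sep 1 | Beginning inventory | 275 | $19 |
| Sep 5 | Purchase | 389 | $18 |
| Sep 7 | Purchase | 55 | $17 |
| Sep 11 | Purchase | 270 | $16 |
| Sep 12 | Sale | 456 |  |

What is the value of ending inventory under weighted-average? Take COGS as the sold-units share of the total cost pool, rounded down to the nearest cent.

Ending inventory = $9,421.55

Sep 12, sell 456: 456/989 × $17,482.00 → $8,060.45
Ending inventory (cost pool remaining) = $9,421.55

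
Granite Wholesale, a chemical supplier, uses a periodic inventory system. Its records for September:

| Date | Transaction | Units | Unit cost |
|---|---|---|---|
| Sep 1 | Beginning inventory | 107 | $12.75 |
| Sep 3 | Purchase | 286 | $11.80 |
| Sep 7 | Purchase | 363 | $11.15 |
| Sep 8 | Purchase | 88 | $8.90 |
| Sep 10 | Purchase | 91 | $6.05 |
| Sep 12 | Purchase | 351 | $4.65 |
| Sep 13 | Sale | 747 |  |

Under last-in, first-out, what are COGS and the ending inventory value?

COGS = $5,385.45; ending inventory = $6,366.95

Sep 13, 747 sold [LIFO — newest first]: 351 @ $4.65 + 91 @ $6.05 + 88 @ $8.90 + 217 @ $11.15 = $5,385.45
Ending inventory: 107 @ $12.75 + 286 @ $11.80 + 146 @ $11.15 = $6,366.95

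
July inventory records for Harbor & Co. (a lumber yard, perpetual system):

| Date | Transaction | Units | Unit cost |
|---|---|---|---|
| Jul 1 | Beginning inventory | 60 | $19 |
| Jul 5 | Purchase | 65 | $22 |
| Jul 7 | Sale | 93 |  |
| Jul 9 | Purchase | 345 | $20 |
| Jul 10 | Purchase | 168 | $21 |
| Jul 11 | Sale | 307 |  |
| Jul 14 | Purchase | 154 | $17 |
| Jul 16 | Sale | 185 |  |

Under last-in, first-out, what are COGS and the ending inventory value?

Jul 7, 93 sold [LIFO — newest first]: 65 @ $22 + 28 @ $19 = $1,962
Jul 11, 307 sold [LIFO — newest first]: 168 @ $21 + 139 @ $20 = $6,308
Jul 16, 185 sold [LIFO — newest first]: 154 @ $17 + 31 @ $20 = $3,238
Total COGS = $1,962 + $6,308 + $3,238 = $11,508
Ending inventory: 32 @ $19 + 175 @ $20 = $4,108
Check: goods available $15,616 = COGS $11,508 + ending $4,108

COGS = $11,508; ending inventory = $4,108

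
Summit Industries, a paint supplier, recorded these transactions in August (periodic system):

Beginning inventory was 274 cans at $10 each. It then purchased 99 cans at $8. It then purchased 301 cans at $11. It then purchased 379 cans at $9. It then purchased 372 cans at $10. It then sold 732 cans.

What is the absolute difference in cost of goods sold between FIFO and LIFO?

$405

FIFO COGS: 274 @ $10 + 99 @ $8 + 301 @ $11 + 58 @ $9 = $7,365
LIFO COGS: 372 @ $10 + 360 @ $9 = $6,960
Difference = |$7,365 − $6,960| = $405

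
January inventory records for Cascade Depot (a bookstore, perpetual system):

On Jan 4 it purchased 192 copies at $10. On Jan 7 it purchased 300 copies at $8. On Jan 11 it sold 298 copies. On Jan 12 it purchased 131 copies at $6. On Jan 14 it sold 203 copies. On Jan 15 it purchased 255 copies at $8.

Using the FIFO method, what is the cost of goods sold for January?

COGS = $4,374

Jan 11, 298 sold [FIFO — oldest first]: 192 @ $10 + 106 @ $8 = $2,768
Jan 14, 203 sold [FIFO — oldest first]: 194 @ $8 + 9 @ $6 = $1,606
Total COGS = $2,768 + $1,606 = $4,374
Ending inventory: 122 @ $6 + 255 @ $8 = $2,772
Check: goods available $7,146 = COGS $4,374 + ending $2,772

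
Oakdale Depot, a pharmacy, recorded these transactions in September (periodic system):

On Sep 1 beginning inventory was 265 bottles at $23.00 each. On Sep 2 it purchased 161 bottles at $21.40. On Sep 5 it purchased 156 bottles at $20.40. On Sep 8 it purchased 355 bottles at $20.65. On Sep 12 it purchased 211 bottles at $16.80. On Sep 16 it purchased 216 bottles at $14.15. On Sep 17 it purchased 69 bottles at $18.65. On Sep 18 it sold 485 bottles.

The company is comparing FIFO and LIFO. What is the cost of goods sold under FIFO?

COGS = $10,744.00

FIFO COGS: 265 @ $23.00 + 161 @ $21.40 + 59 @ $20.40 = $10,744.00
LIFO COGS: 69 @ $18.65 + 216 @ $14.15 + 200 @ $16.80 = $7,703.25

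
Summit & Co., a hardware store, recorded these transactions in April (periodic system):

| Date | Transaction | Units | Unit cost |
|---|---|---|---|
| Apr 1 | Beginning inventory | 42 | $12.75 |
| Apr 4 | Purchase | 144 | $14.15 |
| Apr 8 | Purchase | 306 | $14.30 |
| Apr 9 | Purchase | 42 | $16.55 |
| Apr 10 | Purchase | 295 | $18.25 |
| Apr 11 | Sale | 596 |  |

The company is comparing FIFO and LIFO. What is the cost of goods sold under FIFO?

COGS = $8,775.50

FIFO COGS: 42 @ $12.75 + 144 @ $14.15 + 306 @ $14.30 + 42 @ $16.55 + 62 @ $18.25 = $8,775.50
LIFO COGS: 295 @ $18.25 + 42 @ $16.55 + 259 @ $14.30 = $9,782.55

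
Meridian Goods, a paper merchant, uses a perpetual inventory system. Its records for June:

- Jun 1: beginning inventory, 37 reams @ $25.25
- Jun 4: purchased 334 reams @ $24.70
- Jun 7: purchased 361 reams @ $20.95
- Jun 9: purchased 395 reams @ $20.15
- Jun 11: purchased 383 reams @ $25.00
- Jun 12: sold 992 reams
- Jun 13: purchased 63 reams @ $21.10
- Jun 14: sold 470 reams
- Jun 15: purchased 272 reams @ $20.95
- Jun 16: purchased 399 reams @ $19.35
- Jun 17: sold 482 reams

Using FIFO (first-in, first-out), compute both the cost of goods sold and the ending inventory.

Jun 12, 992 sold [FIFO — oldest first]: 37 @ $25.25 + 334 @ $24.70 + 361 @ $20.95 + 260 @ $20.15 = $21,986.00
Jun 14, 470 sold [FIFO — oldest first]: 135 @ $20.15 + 335 @ $25.00 = $11,095.25
Jun 17, 482 sold [FIFO — oldest first]: 48 @ $25.00 + 63 @ $21.10 + 272 @ $20.95 + 99 @ $19.35 = $10,143.35
Total COGS = $21,986.00 + $11,095.25 + $10,143.35 = $43,224.60
Ending inventory: 300 @ $19.35 = $5,805.00

COGS = $43,224.60; ending inventory = $5,805.00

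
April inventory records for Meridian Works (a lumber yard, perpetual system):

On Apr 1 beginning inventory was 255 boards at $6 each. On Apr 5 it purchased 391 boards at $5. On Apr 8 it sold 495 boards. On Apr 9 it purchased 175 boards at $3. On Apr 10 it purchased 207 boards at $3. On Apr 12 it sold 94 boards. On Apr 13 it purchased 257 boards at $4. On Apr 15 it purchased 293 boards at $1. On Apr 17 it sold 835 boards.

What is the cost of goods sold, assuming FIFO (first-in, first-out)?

Apr 8, 495 sold [FIFO — oldest first]: 255 @ $6 + 240 @ $5 = $2,730
Apr 12, 94 sold [FIFO — oldest first]: 94 @ $5 = $470
Apr 17, 835 sold [FIFO — oldest first]: 57 @ $5 + 175 @ $3 + 207 @ $3 + 257 @ $4 + 139 @ $1 = $2,598
Total COGS = $2,730 + $470 + $2,598 = $5,798
Ending inventory: 154 @ $1 = $154

COGS = $5,798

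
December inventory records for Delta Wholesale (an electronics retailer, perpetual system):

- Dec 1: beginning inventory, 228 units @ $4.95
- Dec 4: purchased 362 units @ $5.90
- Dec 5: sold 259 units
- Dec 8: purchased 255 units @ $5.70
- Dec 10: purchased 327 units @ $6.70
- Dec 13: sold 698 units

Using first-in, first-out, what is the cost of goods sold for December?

COGS = $5,468.30

Dec 5, 259 sold [FIFO — oldest first]: 228 @ $4.95 + 31 @ $5.90 = $1,311.50
Dec 13, 698 sold [FIFO — oldest first]: 331 @ $5.90 + 255 @ $5.70 + 112 @ $6.70 = $4,156.80
Total COGS = $1,311.50 + $4,156.80 = $5,468.30
Ending inventory: 215 @ $6.70 = $1,440.50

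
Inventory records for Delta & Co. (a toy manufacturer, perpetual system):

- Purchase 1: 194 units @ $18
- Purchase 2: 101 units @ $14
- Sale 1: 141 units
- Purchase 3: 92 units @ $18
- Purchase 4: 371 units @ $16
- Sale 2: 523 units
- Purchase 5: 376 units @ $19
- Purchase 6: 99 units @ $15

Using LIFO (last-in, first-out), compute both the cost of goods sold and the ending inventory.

COGS = $10,806; ending inventory = $10,321

Sale 1 (141) [LIFO — newest first]: 101 @ $14 + 40 @ $18 = $2,134
Sale 2 (523) [LIFO — newest first]: 371 @ $16 + 92 @ $18 + 60 @ $18 = $8,672
Total COGS = $2,134 + $8,672 = $10,806
Ending inventory: 94 @ $18 + 376 @ $19 + 99 @ $15 = $10,321
Check: goods available $21,127 = COGS $10,806 + ending $10,321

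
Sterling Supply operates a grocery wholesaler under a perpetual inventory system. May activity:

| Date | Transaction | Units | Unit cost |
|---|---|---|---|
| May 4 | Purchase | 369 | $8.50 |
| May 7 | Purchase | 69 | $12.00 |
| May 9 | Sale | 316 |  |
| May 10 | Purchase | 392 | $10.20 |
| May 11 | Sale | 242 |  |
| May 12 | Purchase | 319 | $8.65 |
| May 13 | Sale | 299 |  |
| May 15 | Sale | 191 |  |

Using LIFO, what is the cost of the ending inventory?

Ending inventory = $858.50

May 9, 316 sold [LIFO — newest first]: 69 @ $12.00 + 247 @ $8.50 = $2,927.50
May 11, 242 sold [LIFO — newest first]: 242 @ $10.20 = $2,468.40
May 13, 299 sold [LIFO — newest first]: 299 @ $8.65 = $2,586.35
May 15, 191 sold [LIFO — newest first]: 20 @ $8.65 + 150 @ $10.20 + 21 @ $8.50 = $1,881.50
Total COGS = $2,927.50 + $2,468.40 + $2,586.35 + $1,881.50 = $9,863.75
Ending inventory: 101 @ $8.50 = $858.50
Check: goods available $10,722.25 = COGS $9,863.75 + ending $858.50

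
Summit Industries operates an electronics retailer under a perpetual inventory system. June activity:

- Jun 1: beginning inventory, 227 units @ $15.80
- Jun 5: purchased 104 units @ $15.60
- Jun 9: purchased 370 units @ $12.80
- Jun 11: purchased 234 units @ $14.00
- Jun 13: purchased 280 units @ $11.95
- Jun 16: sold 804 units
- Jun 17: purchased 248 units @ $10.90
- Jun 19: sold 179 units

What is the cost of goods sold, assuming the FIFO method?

COGS = $13,794.60

Jun 16, 804 sold [FIFO — oldest first]: 227 @ $15.80 + 104 @ $15.60 + 370 @ $12.80 + 103 @ $14.00 = $11,387.00
Jun 19, 179 sold [FIFO — oldest first]: 131 @ $14.00 + 48 @ $11.95 = $2,407.60
Total COGS = $11,387.00 + $2,407.60 = $13,794.60
Ending inventory: 232 @ $11.95 + 248 @ $10.90 = $5,475.60
Check: goods available $19,270.20 = COGS $13,794.60 + ending $5,475.60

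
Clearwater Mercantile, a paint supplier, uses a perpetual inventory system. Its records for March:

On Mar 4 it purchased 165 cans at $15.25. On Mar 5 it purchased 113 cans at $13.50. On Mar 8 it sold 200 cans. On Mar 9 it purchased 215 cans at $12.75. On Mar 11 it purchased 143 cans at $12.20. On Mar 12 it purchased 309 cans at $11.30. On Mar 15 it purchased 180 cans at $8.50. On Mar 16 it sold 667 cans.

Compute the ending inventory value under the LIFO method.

Ending inventory = $3,484.50

Mar 8, 200 sold [LIFO — newest first]: 113 @ $13.50 + 87 @ $15.25 = $2,852.25
Mar 16, 667 sold [LIFO — newest first]: 180 @ $8.50 + 309 @ $11.30 + 143 @ $12.20 + 35 @ $12.75 = $7,212.55
Total COGS = $2,852.25 + $7,212.55 = $10,064.80
Ending inventory: 78 @ $15.25 + 180 @ $12.75 = $3,484.50
Check: goods available $13,549.30 = COGS $10,064.80 + ending $3,484.50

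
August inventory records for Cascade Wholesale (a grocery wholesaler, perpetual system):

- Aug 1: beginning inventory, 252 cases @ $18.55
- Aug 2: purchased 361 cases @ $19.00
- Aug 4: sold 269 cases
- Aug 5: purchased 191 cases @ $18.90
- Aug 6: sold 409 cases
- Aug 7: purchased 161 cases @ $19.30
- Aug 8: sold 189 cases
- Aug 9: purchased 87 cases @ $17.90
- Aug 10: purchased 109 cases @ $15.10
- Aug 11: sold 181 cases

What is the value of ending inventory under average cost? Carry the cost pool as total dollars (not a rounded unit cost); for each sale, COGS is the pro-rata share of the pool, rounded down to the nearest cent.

After Aug 1: 252 on hand, pool $4,674.60 (≈ $18.5500 each)
After Aug 2: 613 on hand, pool $11,533.60 (≈ $18.8150 each)
Aug 4, sell 269: 269/613 × $11,533.60 → $5,061.23
After Aug 5: 535 on hand, pool $10,082.27 (≈ $18.8454 each)
Aug 6, sell 409: 409/535 × $10,082.27 → $7,707.75
After Aug 7: 287 on hand, pool $5,481.82 (≈ $19.1004 each)
Aug 8, sell 189: 189/287 × $5,481.82 → $3,609.97
After Aug 9: 185 on hand, pool $3,429.15 (≈ $18.5359 each)
After Aug 10: 294 on hand, pool $5,075.05 (≈ $17.2621 each)
Aug 11, sell 181: 181/294 × $5,075.05 → $3,124.43
Total COGS = $5,061.23 + $7,707.75 + $3,609.97 + $3,124.43 = $19,503.38
Ending inventory (cost pool remaining) = $1,950.62

Ending inventory = $1,950.62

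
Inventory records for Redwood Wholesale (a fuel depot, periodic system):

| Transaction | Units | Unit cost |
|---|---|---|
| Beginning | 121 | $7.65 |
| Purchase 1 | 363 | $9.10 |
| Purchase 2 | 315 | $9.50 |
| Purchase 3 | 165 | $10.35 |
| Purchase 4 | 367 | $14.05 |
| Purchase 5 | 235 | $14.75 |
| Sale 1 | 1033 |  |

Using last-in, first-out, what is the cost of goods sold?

Sale 1 (1033) [LIFO — newest first]: 235 @ $14.75 + 367 @ $14.05 + 165 @ $10.35 + 266 @ $9.50 = $12,857.35
Ending inventory: 121 @ $7.65 + 363 @ $9.10 + 49 @ $9.50 = $4,694.45

COGS = $12,857.35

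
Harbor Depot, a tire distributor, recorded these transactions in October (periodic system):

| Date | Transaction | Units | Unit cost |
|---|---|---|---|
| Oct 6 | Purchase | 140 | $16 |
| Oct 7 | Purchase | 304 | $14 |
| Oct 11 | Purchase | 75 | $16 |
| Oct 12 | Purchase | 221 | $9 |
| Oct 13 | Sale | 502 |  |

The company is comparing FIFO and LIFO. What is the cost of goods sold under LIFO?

FIFO COGS: 140 @ $16 + 304 @ $14 + 58 @ $16 = $7,424
LIFO COGS: 221 @ $9 + 75 @ $16 + 206 @ $14 = $6,073

COGS = $6,073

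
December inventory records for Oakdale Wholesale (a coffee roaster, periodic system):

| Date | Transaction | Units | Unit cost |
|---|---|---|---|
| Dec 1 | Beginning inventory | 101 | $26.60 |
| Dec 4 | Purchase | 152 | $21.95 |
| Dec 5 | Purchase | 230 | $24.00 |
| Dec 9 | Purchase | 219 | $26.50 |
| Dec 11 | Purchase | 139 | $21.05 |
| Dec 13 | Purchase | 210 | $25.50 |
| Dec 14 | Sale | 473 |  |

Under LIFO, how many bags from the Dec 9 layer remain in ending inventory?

95

Dec 14, 473 sold [LIFO — newest first]: 210 @ $25.50 + 139 @ $21.05 + 124 @ $26.50 = $11,566.95
Ending inventory: 101 @ $26.60 + 152 @ $21.95 + 230 @ $24.00 + 95 @ $26.50 = $14,060.50
Check: goods available $25,627.45 = COGS $11,566.95 + ending $14,060.50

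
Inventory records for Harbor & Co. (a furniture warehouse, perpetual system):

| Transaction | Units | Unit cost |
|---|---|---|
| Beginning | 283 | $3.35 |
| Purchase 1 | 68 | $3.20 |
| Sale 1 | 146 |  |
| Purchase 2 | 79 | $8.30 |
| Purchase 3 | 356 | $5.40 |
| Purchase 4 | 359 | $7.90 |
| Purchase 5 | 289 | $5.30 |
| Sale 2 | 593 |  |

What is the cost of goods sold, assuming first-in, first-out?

COGS = $3,489.95

Sale 1 (146) [FIFO — oldest first]: 146 @ $3.35 = $489.10
Sale 2 (593) [FIFO — oldest first]: 137 @ $3.35 + 68 @ $3.20 + 79 @ $8.30 + 309 @ $5.40 = $3,000.85
Total COGS = $489.10 + $3,000.85 = $3,489.95
Ending inventory: 47 @ $5.40 + 359 @ $7.90 + 289 @ $5.30 = $4,621.60
Check: goods available $8,111.55 = COGS $3,489.95 + ending $4,621.60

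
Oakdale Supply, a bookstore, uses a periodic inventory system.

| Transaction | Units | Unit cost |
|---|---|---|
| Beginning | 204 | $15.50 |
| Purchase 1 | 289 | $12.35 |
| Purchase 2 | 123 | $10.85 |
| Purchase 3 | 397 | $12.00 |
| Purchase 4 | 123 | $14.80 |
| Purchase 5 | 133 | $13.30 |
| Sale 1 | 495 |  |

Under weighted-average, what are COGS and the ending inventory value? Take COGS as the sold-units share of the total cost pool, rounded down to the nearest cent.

Sale 1, sell 495: 495/1269 × $16,419.00 → $6,404.57
Ending inventory (cost pool remaining) = $10,014.43
Check: goods available $16,419.00 = COGS $6,404.57 + ending $10,014.43

COGS = $6,404.57; ending inventory = $10,014.43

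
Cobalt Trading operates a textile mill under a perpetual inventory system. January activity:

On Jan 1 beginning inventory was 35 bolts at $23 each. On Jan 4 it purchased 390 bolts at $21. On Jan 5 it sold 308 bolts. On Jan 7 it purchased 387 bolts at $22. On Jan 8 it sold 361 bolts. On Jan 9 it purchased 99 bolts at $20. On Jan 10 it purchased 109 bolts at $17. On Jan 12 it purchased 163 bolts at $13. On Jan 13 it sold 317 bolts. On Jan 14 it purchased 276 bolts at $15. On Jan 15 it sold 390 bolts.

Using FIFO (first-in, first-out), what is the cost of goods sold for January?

COGS = $26,356

Jan 5, 308 sold [FIFO — oldest first]: 35 @ $23 + 273 @ $21 = $6,538
Jan 8, 361 sold [FIFO — oldest first]: 117 @ $21 + 244 @ $22 = $7,825
Jan 13, 317 sold [FIFO — oldest first]: 143 @ $22 + 99 @ $20 + 75 @ $17 = $6,401
Jan 15, 390 sold [FIFO — oldest first]: 34 @ $17 + 163 @ $13 + 193 @ $15 = $5,592
Total COGS = $6,538 + $7,825 + $6,401 + $5,592 = $26,356
Ending inventory: 83 @ $15 = $1,245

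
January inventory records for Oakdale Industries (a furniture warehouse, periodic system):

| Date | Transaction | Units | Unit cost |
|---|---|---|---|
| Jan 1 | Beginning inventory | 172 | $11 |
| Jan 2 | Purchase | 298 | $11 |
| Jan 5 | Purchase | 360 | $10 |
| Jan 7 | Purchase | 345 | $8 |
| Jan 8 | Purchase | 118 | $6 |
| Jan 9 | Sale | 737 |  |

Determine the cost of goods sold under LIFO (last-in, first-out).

Jan 9, 737 sold [LIFO — newest first]: 118 @ $6 + 345 @ $8 + 274 @ $10 = $6,208
Ending inventory: 172 @ $11 + 298 @ $11 + 86 @ $10 = $6,030
Check: goods available $12,238 = COGS $6,208 + ending $6,030

COGS = $6,208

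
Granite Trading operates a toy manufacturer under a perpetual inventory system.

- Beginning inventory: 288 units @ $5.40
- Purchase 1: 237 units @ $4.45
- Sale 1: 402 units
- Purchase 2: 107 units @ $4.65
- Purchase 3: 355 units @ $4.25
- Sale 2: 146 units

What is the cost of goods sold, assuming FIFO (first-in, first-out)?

COGS = $2,716.80

Sale 1 (402) [FIFO — oldest first]: 288 @ $5.40 + 114 @ $4.45 = $2,062.50
Sale 2 (146) [FIFO — oldest first]: 123 @ $4.45 + 23 @ $4.65 = $654.30
Total COGS = $2,062.50 + $654.30 = $2,716.80
Ending inventory: 84 @ $4.65 + 355 @ $4.25 = $1,899.35
Check: goods available $4,616.15 = COGS $2,716.80 + ending $1,899.35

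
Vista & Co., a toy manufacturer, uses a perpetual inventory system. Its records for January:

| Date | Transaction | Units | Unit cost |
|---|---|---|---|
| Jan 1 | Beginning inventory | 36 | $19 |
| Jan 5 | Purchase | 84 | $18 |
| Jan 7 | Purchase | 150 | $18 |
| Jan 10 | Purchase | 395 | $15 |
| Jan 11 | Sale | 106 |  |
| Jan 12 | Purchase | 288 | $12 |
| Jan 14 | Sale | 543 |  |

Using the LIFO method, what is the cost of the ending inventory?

Jan 11, 106 sold [LIFO — newest first]: 106 @ $15 = $1,590
Jan 14, 543 sold [LIFO — newest first]: 288 @ $12 + 255 @ $15 = $7,281
Total COGS = $1,590 + $7,281 = $8,871
Ending inventory: 36 @ $19 + 84 @ $18 + 150 @ $18 + 34 @ $15 = $5,406

Ending inventory = $5,406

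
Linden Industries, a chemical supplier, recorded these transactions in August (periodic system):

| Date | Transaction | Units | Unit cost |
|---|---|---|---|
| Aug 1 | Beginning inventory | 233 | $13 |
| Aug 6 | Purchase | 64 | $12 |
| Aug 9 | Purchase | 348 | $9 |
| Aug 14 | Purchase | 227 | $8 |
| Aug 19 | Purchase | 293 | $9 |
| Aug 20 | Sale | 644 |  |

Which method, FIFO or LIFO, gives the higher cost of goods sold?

FIFO COGS: 233 @ $13 + 64 @ $12 + 347 @ $9 = $6,920
LIFO COGS: 293 @ $9 + 227 @ $8 + 124 @ $9 = $5,569

FIFO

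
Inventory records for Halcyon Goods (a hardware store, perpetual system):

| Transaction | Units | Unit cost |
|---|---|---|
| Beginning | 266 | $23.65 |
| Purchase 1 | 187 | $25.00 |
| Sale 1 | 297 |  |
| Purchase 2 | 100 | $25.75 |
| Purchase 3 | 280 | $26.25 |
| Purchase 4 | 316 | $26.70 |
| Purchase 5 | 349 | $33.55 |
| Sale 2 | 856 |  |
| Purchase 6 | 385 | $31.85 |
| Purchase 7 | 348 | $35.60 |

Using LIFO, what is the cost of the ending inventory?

Sale 1 (297) [LIFO — newest first]: 187 @ $25.00 + 110 @ $23.65 = $7,276.50
Sale 2 (856) [LIFO — newest first]: 349 @ $33.55 + 316 @ $26.70 + 191 @ $26.25 = $25,159.90
Total COGS = $7,276.50 + $25,159.90 = $32,436.40
Ending inventory: 156 @ $23.65 + 100 @ $25.75 + 89 @ $26.25 + 385 @ $31.85 + 348 @ $35.60 = $33,251.70

Ending inventory = $33,251.70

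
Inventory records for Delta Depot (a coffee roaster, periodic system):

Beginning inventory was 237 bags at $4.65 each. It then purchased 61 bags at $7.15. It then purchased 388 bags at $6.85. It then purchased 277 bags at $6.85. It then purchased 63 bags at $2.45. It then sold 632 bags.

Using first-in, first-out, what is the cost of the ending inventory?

Ending inventory = $2,421.70

Sale 1 (632) [FIFO — oldest first]: 237 @ $4.65 + 61 @ $7.15 + 334 @ $6.85 = $3,826.10
Ending inventory: 54 @ $6.85 + 277 @ $6.85 + 63 @ $2.45 = $2,421.70
Check: goods available $6,247.80 = COGS $3,826.10 + ending $2,421.70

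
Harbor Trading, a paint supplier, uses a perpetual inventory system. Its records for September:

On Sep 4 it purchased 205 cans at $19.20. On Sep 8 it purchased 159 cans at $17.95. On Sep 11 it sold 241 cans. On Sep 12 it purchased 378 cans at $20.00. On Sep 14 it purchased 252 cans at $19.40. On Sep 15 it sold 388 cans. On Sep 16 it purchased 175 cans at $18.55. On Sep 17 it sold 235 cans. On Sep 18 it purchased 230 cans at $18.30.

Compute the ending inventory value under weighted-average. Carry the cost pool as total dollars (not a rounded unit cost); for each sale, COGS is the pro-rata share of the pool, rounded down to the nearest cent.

After Sep 4: 205 on hand, pool $3,936.00 (≈ $19.2000 each)
After Sep 8: 364 on hand, pool $6,790.05 (≈ $18.6540 each)
Sep 11, sell 241: 241/364 × $6,790.05 → $4,495.61
After Sep 12: 501 on hand, pool $9,854.44 (≈ $19.6695 each)
After Sep 14: 753 on hand, pool $14,743.24 (≈ $19.5793 each)
Sep 15, sell 388: 388/753 × $14,743.24 → $7,596.78
After Sep 16: 540 on hand, pool $10,392.71 (≈ $19.2458 each)
Sep 17, sell 235: 235/540 × $10,392.71 → $4,522.75
After Sep 18: 535 on hand, pool $10,078.96 (≈ $18.8392 each)
Total COGS = $4,495.61 + $7,596.78 + $4,522.75 = $16,615.14
Ending inventory (cost pool remaining) = $10,078.96
Check: goods available $26,694.10 = COGS $16,615.14 + ending $10,078.96

Ending inventory = $10,078.96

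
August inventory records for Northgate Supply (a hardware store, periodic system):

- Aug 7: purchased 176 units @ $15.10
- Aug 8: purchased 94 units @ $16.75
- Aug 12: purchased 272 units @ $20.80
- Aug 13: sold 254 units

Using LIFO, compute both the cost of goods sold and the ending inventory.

COGS = $5,283.20; ending inventory = $4,606.50

Aug 13, 254 sold [LIFO — newest first]: 254 @ $20.80 = $5,283.20
Ending inventory: 176 @ $15.10 + 94 @ $16.75 + 18 @ $20.80 = $4,606.50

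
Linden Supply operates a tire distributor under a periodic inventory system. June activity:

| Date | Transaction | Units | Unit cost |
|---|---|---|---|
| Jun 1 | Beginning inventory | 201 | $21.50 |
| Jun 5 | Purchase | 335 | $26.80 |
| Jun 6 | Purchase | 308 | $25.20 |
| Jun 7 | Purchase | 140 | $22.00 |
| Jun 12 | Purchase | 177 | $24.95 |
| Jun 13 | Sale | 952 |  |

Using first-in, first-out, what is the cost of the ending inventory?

Jun 13, 952 sold [FIFO — oldest first]: 201 @ $21.50 + 335 @ $26.80 + 308 @ $25.20 + 108 @ $22.00 = $23,437.10
Ending inventory: 32 @ $22.00 + 177 @ $24.95 = $5,120.15

Ending inventory = $5,120.15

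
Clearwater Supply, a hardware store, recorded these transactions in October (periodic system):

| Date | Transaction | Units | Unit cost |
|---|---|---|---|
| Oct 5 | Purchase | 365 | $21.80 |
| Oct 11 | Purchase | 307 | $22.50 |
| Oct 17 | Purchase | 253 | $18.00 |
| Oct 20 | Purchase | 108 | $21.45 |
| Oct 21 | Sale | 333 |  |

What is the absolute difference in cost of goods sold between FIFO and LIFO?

FIFO COGS: 333 @ $21.80 = $7,259.40
LIFO COGS: 108 @ $21.45 + 225 @ $18.00 = $6,366.60
Difference = |$7,259.40 − $6,366.60| = $892.80

$892.80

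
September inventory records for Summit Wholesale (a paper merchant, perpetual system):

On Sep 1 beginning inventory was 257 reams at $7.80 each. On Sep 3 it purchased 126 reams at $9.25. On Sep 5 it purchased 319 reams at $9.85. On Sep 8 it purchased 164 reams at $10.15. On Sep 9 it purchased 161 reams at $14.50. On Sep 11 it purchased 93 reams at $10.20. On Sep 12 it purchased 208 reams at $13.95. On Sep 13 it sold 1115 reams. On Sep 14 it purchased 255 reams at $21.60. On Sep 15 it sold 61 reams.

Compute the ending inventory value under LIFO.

Ending inventory = $5,851.80

Sep 13, 1115 sold [LIFO — newest first]: 208 @ $13.95 + 93 @ $10.20 + 161 @ $14.50 + 164 @ $10.15 + 319 @ $9.85 + 126 @ $9.25 + 44 @ $7.80 = $12,500.15
Sep 15, 61 sold [LIFO — newest first]: 61 @ $21.60 = $1,317.60
Total COGS = $12,500.15 + $1,317.60 = $13,817.75
Ending inventory: 213 @ $7.80 + 194 @ $21.60 = $5,851.80
Check: goods available $19,669.55 = COGS $13,817.75 + ending $5,851.80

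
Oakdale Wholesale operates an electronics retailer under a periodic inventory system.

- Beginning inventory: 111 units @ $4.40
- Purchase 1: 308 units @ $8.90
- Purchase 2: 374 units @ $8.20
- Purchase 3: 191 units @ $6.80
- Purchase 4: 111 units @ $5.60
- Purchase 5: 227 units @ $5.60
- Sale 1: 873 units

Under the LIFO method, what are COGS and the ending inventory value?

COGS = $6,012.40; ending inventory = $3,475.60

Sale 1 (873) [LIFO — newest first]: 227 @ $5.60 + 111 @ $5.60 + 191 @ $6.80 + 344 @ $8.20 = $6,012.40
Ending inventory: 111 @ $4.40 + 308 @ $8.90 + 30 @ $8.20 = $3,475.60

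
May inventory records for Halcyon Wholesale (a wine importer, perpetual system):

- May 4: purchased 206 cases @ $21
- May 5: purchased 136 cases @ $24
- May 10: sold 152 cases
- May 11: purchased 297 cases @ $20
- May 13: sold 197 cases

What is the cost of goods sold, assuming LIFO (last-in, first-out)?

May 10, 152 sold [LIFO — newest first]: 136 @ $24 + 16 @ $21 = $3,600
May 13, 197 sold [LIFO — newest first]: 197 @ $20 = $3,940
Total COGS = $3,600 + $3,940 = $7,540
Ending inventory: 190 @ $21 + 100 @ $20 = $5,990
Check: goods available $13,530 = COGS $7,540 + ending $5,990

COGS = $7,540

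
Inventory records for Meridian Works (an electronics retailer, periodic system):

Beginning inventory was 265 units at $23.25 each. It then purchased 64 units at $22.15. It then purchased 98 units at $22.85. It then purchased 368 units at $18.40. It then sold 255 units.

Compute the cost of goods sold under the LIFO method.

Sale 1 (255) [LIFO — newest first]: 255 @ $18.40 = $4,692.00
Ending inventory: 265 @ $23.25 + 64 @ $22.15 + 98 @ $22.85 + 113 @ $18.40 = $11,897.35

COGS = $4,692.00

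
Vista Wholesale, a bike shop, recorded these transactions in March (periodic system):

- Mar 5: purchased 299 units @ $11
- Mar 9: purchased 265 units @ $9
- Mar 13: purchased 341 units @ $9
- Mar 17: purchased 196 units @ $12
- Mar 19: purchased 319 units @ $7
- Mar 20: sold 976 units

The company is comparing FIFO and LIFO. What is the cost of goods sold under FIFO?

COGS = $9,595

FIFO COGS: 299 @ $11 + 265 @ $9 + 341 @ $9 + 71 @ $12 = $9,595
LIFO COGS: 319 @ $7 + 196 @ $12 + 341 @ $9 + 120 @ $9 = $8,734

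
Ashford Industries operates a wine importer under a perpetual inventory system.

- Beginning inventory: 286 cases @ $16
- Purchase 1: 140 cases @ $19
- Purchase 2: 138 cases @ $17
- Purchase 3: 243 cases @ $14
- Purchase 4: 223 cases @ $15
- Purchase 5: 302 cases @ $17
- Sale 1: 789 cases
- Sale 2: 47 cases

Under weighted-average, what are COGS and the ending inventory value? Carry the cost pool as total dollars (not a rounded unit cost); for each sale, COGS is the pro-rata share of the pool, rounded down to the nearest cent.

COGS = $13,470.76; ending inventory = $7,992.24

After Beginning: 286 on hand, pool $4,576.00 (≈ $16.0000 each)
After Purchase 1: 426 on hand, pool $7,236.00 (≈ $16.9859 each)
After Purchase 2: 564 on hand, pool $9,582.00 (≈ $16.9894 each)
After Purchase 3: 807 on hand, pool $12,984.00 (≈ $16.0892 each)
After Purchase 4: 1030 on hand, pool $16,329.00 (≈ $15.8534 each)
After Purchase 5: 1332 on hand, pool $21,463.00 (≈ $16.1134 each)
Sale 1, sell 789: 789/1332 × $21,463.00 → $12,713.44
Sale 2, sell 47: 47/543 × $8,749.56 → $757.32
Total COGS = $12,713.44 + $757.32 = $13,470.76
Ending inventory (cost pool remaining) = $7,992.24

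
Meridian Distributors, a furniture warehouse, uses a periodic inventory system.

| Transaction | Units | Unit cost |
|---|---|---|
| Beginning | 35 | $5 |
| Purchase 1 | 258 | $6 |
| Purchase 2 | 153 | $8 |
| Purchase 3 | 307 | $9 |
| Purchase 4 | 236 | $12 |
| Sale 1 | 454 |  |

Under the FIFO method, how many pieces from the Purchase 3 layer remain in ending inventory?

299

Sale 1 (454) [FIFO — oldest first]: 35 @ $5 + 258 @ $6 + 153 @ $8 + 8 @ $9 = $3,019
Ending inventory: 299 @ $9 + 236 @ $12 = $5,523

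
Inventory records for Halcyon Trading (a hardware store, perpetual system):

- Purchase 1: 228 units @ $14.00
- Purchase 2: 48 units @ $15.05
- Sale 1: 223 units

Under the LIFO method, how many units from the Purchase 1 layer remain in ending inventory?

Sale 1 (223) [LIFO — newest first]: 48 @ $15.05 + 175 @ $14.00 = $3,172.40
Ending inventory: 53 @ $14.00 = $742.00

53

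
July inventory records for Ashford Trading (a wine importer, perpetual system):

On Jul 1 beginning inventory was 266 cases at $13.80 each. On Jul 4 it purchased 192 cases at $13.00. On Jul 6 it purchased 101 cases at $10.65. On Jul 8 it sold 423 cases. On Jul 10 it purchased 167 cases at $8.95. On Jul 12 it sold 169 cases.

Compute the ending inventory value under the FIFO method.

Jul 8, 423 sold [FIFO — oldest first]: 266 @ $13.80 + 157 @ $13.00 = $5,711.80
Jul 12, 169 sold [FIFO — oldest first]: 35 @ $13.00 + 101 @ $10.65 + 33 @ $8.95 = $1,826.00
Total COGS = $5,711.80 + $1,826.00 = $7,537.80
Ending inventory: 134 @ $8.95 = $1,199.30
Check: goods available $8,737.10 = COGS $7,537.80 + ending $1,199.30

Ending inventory = $1,199.30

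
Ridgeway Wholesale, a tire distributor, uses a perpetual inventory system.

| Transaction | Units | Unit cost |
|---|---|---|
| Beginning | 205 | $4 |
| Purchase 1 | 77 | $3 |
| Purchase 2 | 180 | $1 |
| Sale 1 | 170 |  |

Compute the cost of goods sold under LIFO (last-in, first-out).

Sale 1 (170) [LIFO — newest first]: 170 @ $1 = $170
Ending inventory: 205 @ $4 + 77 @ $3 + 10 @ $1 = $1,061

COGS = $170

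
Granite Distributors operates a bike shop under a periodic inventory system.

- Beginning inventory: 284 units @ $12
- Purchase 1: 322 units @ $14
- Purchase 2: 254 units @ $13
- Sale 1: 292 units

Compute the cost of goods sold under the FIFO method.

Sale 1 (292) [FIFO — oldest first]: 284 @ $12 + 8 @ $14 = $3,520
Ending inventory: 314 @ $14 + 254 @ $13 = $7,698

COGS = $3,520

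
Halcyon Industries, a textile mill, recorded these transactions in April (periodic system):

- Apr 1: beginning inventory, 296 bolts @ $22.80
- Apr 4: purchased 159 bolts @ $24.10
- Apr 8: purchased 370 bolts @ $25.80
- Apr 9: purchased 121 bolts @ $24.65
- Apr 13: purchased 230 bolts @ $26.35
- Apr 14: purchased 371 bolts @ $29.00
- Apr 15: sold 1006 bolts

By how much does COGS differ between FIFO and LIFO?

FIFO COGS: 296 @ $22.80 + 159 @ $24.10 + 370 @ $25.80 + 121 @ $24.65 + 60 @ $26.35 = $24,690.35
LIFO COGS: 371 @ $29.00 + 230 @ $26.35 + 121 @ $24.65 + 284 @ $25.80 = $27,129.35
Difference = |$24,690.35 − $27,129.35| = $2,439.00

$2,439.00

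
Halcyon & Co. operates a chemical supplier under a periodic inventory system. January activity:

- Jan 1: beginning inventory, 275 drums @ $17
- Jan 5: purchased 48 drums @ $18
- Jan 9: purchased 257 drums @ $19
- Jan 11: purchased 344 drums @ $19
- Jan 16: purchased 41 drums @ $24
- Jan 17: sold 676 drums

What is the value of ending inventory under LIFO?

Ending inventory = $4,927

Jan 17, 676 sold [LIFO — newest first]: 41 @ $24 + 344 @ $19 + 257 @ $19 + 34 @ $18 = $13,015
Ending inventory: 275 @ $17 + 14 @ $18 = $4,927
Check: goods available $17,942 = COGS $13,015 + ending $4,927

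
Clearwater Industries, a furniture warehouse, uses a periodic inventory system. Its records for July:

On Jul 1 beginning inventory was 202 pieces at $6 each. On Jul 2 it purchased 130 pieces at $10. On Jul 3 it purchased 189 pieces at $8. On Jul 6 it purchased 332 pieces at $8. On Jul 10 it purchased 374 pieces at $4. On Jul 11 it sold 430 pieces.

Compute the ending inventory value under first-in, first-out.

Ending inventory = $4,880

Jul 11, 430 sold [FIFO — oldest first]: 202 @ $6 + 130 @ $10 + 98 @ $8 = $3,296
Ending inventory: 91 @ $8 + 332 @ $8 + 374 @ $4 = $4,880
Check: goods available $8,176 = COGS $3,296 + ending $4,880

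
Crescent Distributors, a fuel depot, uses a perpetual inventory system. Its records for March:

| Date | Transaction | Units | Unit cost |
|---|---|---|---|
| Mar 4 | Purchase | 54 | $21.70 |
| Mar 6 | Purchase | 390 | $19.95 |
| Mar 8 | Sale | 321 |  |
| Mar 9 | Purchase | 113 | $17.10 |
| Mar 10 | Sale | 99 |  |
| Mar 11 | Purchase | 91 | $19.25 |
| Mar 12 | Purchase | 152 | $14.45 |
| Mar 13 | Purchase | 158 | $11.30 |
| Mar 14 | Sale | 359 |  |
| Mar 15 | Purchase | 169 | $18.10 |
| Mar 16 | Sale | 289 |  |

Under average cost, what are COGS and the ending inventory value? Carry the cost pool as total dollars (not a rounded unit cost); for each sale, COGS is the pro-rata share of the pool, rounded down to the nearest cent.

COGS = $18,690.53; ending inventory = $986.52

After Mar 4: 54 on hand, pool $1,171.80 (≈ $21.7000 each)
After Mar 6: 444 on hand, pool $8,952.30 (≈ $20.1628 each)
Mar 8, sell 321: 321/444 × $8,952.30 → $6,472.27
After Mar 9: 236 on hand, pool $4,412.33 (≈ $18.6963 each)
Mar 10, sell 99: 99/236 × $4,412.33 → $1,850.93
After Mar 11: 228 on hand, pool $4,313.15 (≈ $18.9173 each)
After Mar 12: 380 on hand, pool $6,509.55 (≈ $17.1304 each)
After Mar 13: 538 on hand, pool $8,294.95 (≈ $15.4181 each)
Mar 14, sell 359: 359/538 × $8,294.95 → $5,535.10
After Mar 15: 348 on hand, pool $5,818.75 (≈ $16.7205 each)
Mar 16, sell 289: 289/348 × $5,818.75 → $4,832.23
Total COGS = $6,472.27 + $1,850.93 + $5,535.10 + $4,832.23 = $18,690.53
Ending inventory (cost pool remaining) = $986.52
Check: goods available $19,677.05 = COGS $18,690.53 + ending $986.52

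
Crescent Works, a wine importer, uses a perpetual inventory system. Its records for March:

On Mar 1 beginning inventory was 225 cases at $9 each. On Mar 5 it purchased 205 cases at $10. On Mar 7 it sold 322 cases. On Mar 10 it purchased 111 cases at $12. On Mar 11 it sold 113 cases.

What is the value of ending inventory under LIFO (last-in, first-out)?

Ending inventory = $954

Mar 7, 322 sold [LIFO — newest first]: 205 @ $10 + 117 @ $9 = $3,103
Mar 11, 113 sold [LIFO — newest first]: 111 @ $12 + 2 @ $9 = $1,350
Total COGS = $3,103 + $1,350 = $4,453
Ending inventory: 106 @ $9 = $954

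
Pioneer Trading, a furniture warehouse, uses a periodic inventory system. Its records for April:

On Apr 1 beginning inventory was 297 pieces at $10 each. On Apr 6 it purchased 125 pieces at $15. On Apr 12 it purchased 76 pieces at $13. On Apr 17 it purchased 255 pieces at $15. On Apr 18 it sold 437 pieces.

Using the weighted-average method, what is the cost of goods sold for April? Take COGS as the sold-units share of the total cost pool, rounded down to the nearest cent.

COGS = $5,604.97

Apr 18, sell 437: 437/753 × $9,658.00 → $5,604.97
Ending inventory (cost pool remaining) = $4,053.03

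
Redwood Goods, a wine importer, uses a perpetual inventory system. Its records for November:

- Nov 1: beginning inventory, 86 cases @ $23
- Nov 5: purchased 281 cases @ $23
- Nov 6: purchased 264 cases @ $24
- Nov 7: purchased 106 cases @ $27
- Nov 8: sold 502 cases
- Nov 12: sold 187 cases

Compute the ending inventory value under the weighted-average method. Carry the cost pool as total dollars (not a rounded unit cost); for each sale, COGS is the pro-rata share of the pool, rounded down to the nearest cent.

After Nov 1: 86 on hand, pool $1,978.00 (≈ $23.0000 each)
After Nov 5: 367 on hand, pool $8,441.00 (≈ $23.0000 each)
After Nov 6: 631 on hand, pool $14,777.00 (≈ $23.4184 each)
After Nov 7: 737 on hand, pool $17,639.00 (≈ $23.9335 each)
Nov 8, sell 502: 502/737 × $17,639.00 → $12,014.62
Nov 12, sell 187: 187/235 × $5,624.38 → $4,475.57
Total COGS = $12,014.62 + $4,475.57 = $16,490.19
Ending inventory (cost pool remaining) = $1,148.81

Ending inventory = $1,148.81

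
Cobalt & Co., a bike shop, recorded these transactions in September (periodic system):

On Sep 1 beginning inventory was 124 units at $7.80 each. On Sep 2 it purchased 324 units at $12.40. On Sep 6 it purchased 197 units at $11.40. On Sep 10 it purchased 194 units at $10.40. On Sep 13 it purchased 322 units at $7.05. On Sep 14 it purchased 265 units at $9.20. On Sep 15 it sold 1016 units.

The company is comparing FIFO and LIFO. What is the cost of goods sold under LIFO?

FIFO COGS: 124 @ $7.80 + 324 @ $12.40 + 197 @ $11.40 + 194 @ $10.40 + 177 @ $7.05 = $10,496.05
LIFO COGS: 265 @ $9.20 + 322 @ $7.05 + 194 @ $10.40 + 197 @ $11.40 + 38 @ $12.40 = $9,442.70

COGS = $9,442.70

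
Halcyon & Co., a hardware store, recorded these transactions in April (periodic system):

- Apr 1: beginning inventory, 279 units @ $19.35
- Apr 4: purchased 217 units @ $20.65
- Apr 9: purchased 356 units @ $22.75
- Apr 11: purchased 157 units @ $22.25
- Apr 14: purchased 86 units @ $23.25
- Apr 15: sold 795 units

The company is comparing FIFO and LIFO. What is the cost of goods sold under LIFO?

COGS = $17,639.15

FIFO COGS: 279 @ $19.35 + 217 @ $20.65 + 299 @ $22.75 = $16,681.95
LIFO COGS: 86 @ $23.25 + 157 @ $22.25 + 356 @ $22.75 + 196 @ $20.65 = $17,639.15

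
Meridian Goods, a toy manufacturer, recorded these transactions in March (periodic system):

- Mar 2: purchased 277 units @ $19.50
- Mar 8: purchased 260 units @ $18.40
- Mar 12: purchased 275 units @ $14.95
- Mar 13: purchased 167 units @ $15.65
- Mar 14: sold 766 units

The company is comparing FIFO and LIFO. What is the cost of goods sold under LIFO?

FIFO COGS: 277 @ $19.50 + 260 @ $18.40 + 229 @ $14.95 = $13,609.05
LIFO COGS: 167 @ $15.65 + 275 @ $14.95 + 260 @ $18.40 + 64 @ $19.50 = $12,756.80

COGS = $12,756.80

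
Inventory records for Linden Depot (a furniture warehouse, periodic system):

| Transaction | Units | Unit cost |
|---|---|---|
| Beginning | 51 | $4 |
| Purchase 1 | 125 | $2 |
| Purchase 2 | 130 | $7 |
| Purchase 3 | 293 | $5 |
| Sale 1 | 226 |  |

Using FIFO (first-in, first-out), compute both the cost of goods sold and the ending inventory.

COGS = $804; ending inventory = $2,025

Sale 1 (226) [FIFO — oldest first]: 51 @ $4 + 125 @ $2 + 50 @ $7 = $804
Ending inventory: 80 @ $7 + 293 @ $5 = $2,025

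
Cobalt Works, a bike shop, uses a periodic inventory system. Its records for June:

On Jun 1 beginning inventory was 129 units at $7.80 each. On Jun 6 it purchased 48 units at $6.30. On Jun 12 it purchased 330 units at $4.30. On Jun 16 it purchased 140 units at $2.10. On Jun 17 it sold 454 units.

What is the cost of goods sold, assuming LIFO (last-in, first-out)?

Jun 17, 454 sold [LIFO — newest first]: 140 @ $2.10 + 314 @ $4.30 = $1,644.20
Ending inventory: 129 @ $7.80 + 48 @ $6.30 + 16 @ $4.30 = $1,377.40

COGS = $1,644.20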